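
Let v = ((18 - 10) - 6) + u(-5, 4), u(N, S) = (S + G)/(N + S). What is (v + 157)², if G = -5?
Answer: 25600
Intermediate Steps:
u(N, S) = (-5 + S)/(N + S) (u(N, S) = (S - 5)/(N + S) = (-5 + S)/(N + S))
v = 3 (v = ((18 - 10) - 6) + (-5 + 4)/(-5 + 4) = (8 - 6) - 1/(-1) = 2 - 1*(-1) = 2 + 1 = 3)
(v + 157)² = (3 + 157)² = 160² = 25600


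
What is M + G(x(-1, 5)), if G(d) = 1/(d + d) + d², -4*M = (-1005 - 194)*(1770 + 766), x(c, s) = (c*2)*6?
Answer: 18247439/24 ≈ 7.6031e+5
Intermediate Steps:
x(c, s) = 12*c (x(c, s) = (2*c)*6 = 12*c)
M = 760166 (M = -(-1005 - 194)*(1770 + 766)/4 = -(-1199)*2536/4 = -¼*(-3040664) = 760166)
G(d) = d² + 1/(2*d) (G(d) = 1/(2*d) + d² = d² + 1/(2*d))
M + G(x(-1, 5)) = 760166 + (½ + (12*(-1))³)/((12*(-1))) = 760166 + (½ + (-12)³)/(-12) = 760166 - (½ - 1728)/12 = 760166 - 1/12*(-3455/2) = 760166 + 3455/24 = 18247439/24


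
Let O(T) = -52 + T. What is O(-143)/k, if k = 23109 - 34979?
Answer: 39/2374 ≈ 0.016428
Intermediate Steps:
k = -11870
O(-143)/k = (-52 - 143)/(-11870) = -195*(-1/11870) = 39/2374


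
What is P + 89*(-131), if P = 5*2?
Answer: -11649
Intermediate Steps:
P = 10
P + 89*(-131) = 10 + 89*(-131) = 10 - 11659 = -11649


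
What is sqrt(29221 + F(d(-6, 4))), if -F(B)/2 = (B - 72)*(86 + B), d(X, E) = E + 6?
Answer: 5*sqrt(1645) ≈ 202.79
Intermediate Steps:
d(X, E) = 6 + E
F(B) = -2*(-72 + B)*(86 + B) (F(B) = -2*(B - 72)*(86 + B) = -2*(-72 + B)*(86 + B))
sqrt(29221 + F(d(-6, 4))) = sqrt(29221 + (12384 - 28*(6 + 4) - 2*(6 + 4)**2)) = sqrt(29221 + (12384 - 28*10 - 2*10**2)) = sqrt(29221 + (12384 - 280 - 2*100)) = sqrt(29221 + (12384 - 280 - 200)) = sqrt(29221 + 11904) = sqrt(41125) = 5*sqrt(1645)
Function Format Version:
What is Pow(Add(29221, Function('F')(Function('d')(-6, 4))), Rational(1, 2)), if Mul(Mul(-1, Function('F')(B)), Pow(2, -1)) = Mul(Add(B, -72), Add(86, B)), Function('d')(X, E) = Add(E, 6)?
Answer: Mul(5, Pow(1645, Rational(1, 2))) ≈ 202.79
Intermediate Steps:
Function('d')(X, E) = Add(6, E)
Function('F')(B) = Mul(-2, Add(-72, B), Add(86, B)) (Function('F')(B) = Mul(-2, Mul(Add(B, -72), Add(86, B))) = Mul(-2, Mul(Add(-72, B), Add(86, B))) = Mul(-2, Add(-72, B), Add(86, B)))
Pow(Add(29221, Function('F')(Function('d')(-6, 4))), Rational(1, 2)) = Pow(Add(29221, Add(12384, Mul(-28, Add(6, 4)), Mul(-2, Pow(Add(6, 4), 2)))), Rational(1, 2)) = Pow(Add(29221, Add(12384, Mul(-28, 10), Mul(-2, Pow(10, 2)))), Rational(1, 2)) = Pow(Add(29221, Add(12384, -280, Mul(-2, 100))), Rational(1, 2)) = Pow(Add(29221, Add(12384, -280, -200)), Rational(1, 2)) = Pow(Add(29221, 11904), Rational(1, 2)) = Pow(41125, Rational(1, 2)) = Mul(5, Pow(1645, Rational(1, 2)))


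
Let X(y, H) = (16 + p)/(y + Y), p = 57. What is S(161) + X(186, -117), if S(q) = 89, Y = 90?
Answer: 24637/276 ≈ 89.265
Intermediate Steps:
X(y, H) = 73/(90 + y) (X(y, H) = (16 + 57)/(y + 90) = 73/(90 + y))
S(161) + X(186, -117) = 89 + 73/(90 + 186) = 89 + 73/276 = 24637/276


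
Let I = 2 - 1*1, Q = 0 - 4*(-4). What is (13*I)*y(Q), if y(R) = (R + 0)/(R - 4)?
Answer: 52/3 ≈ 17.333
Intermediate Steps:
Q = 16 (Q = 0 + 16 = 16)
y(R) = R/(-4 + R)
I = 1 (I = 2 - 1 = 1)
(13*I)*y(Q) = (13*1)*(16/(-4 + 16)) = 13*(16/12) = 13*(16*(1/12)) = 13*(4/3) = 52/3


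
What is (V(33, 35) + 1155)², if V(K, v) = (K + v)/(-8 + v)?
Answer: 976750009/729 ≈ 1.3398e+6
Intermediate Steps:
V(K, v) = (K + v)/(-8 + v)
(V(33, 35) + 1155)² = ((33 + 35)/(-8 + 35) + 1155)² = (68/27 + 1155)² = (31253/27)² = 976750009/729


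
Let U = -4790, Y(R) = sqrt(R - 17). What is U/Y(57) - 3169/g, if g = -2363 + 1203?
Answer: 3169/1160 - 479*sqrt(10)/2 ≈ -754.63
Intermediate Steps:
Y(R) = sqrt(-17 + R)
g = -1160
U/Y(57) - 3169/g = -4790/sqrt(-17 + 57) - 3169/(-1160) = -4790*sqrt(10)/20 - 3169*(-1/1160) = -4790*sqrt(10)/20 + 3169/1160 = -479*sqrt(10)/2 + 3169/1160 = 3169/1160 - 479*sqrt(10)/2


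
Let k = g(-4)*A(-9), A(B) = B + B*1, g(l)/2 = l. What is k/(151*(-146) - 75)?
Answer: -144/22121 ≈ -0.0065097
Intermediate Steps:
g(l) = 2*l
A(B) = 2*B (A(B) = B + B = 2*B)
k = 144 (k = (2*(-4))*(2*(-9)) = -8*(-18) = 144)
k/(151*(-146) - 75) = 144/(151*(-146) - 75) = 144/(-22046 - 75) = 144/(-22121) = 144*(-1/22121) = -144/22121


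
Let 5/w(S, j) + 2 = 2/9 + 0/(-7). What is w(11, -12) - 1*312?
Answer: -5037/16 ≈ -314.81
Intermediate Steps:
w(S, j) = -45/16 (w(S, j) = 5/(-2 + (2/9 + 0/(-7))) = 5/(-2 + (2*(1/9) + 0*(-1/7))) = 5/(-2 + (2/9 + 0)) = 5/(-2 + 2/9) = 5/(-16/9) = 5*(-9/16) = -45/16)
w(11, -12) - 1*312 = -45/16 - 1*312 = -45/16 - 312 = -5037/16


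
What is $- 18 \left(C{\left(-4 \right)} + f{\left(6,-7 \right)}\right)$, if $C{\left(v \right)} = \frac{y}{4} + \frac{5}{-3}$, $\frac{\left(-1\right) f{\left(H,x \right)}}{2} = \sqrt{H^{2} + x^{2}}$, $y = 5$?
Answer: $\frac{15}{2} + 36 \sqrt{85} \approx 339.4$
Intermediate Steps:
$f{\left(H,x \right)} = - 2 \sqrt{H^{2} + x^{2}}$
$C{\left(v \right)} = - \frac{5}{12}$ ($C{\left(v \right)} = \frac{5}{4} + \frac{5}{-3} = 5 \cdot \frac{1}{4} + 5 \left(- \frac{1}{3}\right) = \frac{5}{4} - \frac{5}{3} = - \frac{5}{12}$)
$- 18 \left(C{\left(-4 \right)} + f{\left(6,-7 \right)}\right) = - 18 \left(- \frac{5}{12} - 2 \sqrt{6^{2} + \left(-7\right)^{2}}\right) = - 18 \left(- \frac{5}{12} - 2 \sqrt{36 + 49}\right) = - 18 \left(- \frac{5}{12} - 2 \sqrt{85}\right) = \frac{15}{2} + 36 \sqrt{85}$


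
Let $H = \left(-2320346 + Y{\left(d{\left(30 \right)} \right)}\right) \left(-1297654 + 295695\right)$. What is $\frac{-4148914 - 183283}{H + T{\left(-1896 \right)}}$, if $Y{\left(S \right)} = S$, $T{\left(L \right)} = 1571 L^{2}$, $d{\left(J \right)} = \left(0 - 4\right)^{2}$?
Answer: $- \frac{4332197}{2330522982406} \approx -1.8589 \cdot 10^{-6}$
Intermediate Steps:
$d{\left(J \right)} = 16$ ($d{\left(J \right)} = \left(-4\right)^{2} = 16$)
$H = 2324875526470$ ($H = \left(-2320346 + 16\right) \left(-1297654 + 295695\right) = \left(-2320330\right) \left(-1001959\right) = 2324875526470$)
$\frac{-4148914 - 183283}{H + T{\left(-1896 \right)}} = \frac{-4148914 - 183283}{2324875526470 + 1571 \left(-1896\right)^{2}} = - \frac{4332197}{2324875526470 + 1571 \cdot 3594816} = - \frac{4332197}{2324875526470 + 5647455936} = - \frac{4332197}{2330522982406}$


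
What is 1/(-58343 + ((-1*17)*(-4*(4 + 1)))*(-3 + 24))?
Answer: -1/51203 ≈ -1.9530e-5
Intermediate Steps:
1/(-58343 + ((-1*17)*(-4*(4 + 1)))*(-3 + 24)) = 1/(-58343 - (-68)*5*21) = 1/(-58343 - 17*(-20)*21) = 1/(-58343 + 340*21) = 1/(-58343 + 7140) = 1/(-51203) = -1/51203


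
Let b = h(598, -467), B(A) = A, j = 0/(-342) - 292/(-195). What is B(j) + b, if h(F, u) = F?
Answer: 116902/195 ≈ 599.50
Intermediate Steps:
j = 292/195 (j = 0*(-1/342) - 292*(-1/195) = 0 + 292/195 = 292/195 ≈ 1.4974)
b = 598
B(j) + b = 292/195 + 598 = 116902/195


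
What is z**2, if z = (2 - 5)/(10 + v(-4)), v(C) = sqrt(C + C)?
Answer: 9/(4*(5 + I*sqrt(2))**2) ≈ 0.070988 - 0.043649*I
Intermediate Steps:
v(C) = sqrt(2)*sqrt(C) (v(C) = sqrt(2*C) = sqrt(2)*sqrt(C))
z = -3/(10 + 2*I*sqrt(2)) (z = (2 - 5)/(10 + sqrt(2)*sqrt(-4)) = -3/(10 + sqrt(2)*(2*I)) = -3/(10 + 2*I*sqrt(2)) ≈ -0.27778 + 0.078567*I)
z**2 = (-5/18 + I*sqrt(2)/18)**2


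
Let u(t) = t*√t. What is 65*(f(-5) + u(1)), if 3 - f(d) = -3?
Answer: 455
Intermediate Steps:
u(t) = t^(3/2)
f(d) = 6 (f(d) = 3 - 1*(-3) = 3 + 3 = 6)
65*(f(-5) + u(1)) = 65*(6 + 1^(3/2)) = 65*(6 + 1) = 65*7 = 455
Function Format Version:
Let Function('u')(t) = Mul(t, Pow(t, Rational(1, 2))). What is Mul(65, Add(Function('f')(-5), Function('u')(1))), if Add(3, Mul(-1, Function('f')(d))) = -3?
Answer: 455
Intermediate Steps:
Function('u')(t) = Pow(t, Rational(3, 2))
Function('f')(d) = 6 (Function('f')(d) = Add(3, Mul(-1, -3)) = Add(3, 3) = 6)
Mul(65, Add(Function('f')(-5), Function('u')(1))) = Mul(65, Add(6, Pow(1, Rational(3, 2)))) = Mul(65, Add(6, 1)) = Mul(65, 7) = 455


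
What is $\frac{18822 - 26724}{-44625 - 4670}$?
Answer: $\frac{7902}{49295} \approx 0.1603$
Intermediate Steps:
$\frac{18822 - 26724}{-44625 - 4670} = - \frac{7902}{-49295} = \left(-7902\right) \left(- \frac{1}{49295}\right) = \frac{7902}{49295}$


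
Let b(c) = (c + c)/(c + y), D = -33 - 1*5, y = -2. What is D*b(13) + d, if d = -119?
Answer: -2297/11 ≈ -208.82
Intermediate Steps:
D = -38 (D = -33 - 5 = -38)
b(c) = 2*c/(-2 + c) (b(c) = (c + c)/(c - 2) = (2*c)/(-2 + c) = 2*c/(-2 + c))
D*b(13) + d = -76*13/(-2 + 13) - 119 = -76*13/11 - 119 = -38*26/11 - 119 = -988/11 - 119 = -2297/11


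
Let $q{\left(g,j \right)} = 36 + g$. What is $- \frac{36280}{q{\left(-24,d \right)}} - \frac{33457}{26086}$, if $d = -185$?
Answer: $- \frac{236700391}{78258} \approx -3024.6$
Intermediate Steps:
$- \frac{36280}{q{\left(-24,d \right)}} - \frac{33457}{26086} = - \frac{36280}{36 - 24} - \frac{33457}{26086} = - \frac{36280}{12} - \frac{33457}{26086} = \left(-36280\right) \frac{1}{12} - \frac{33457}{26086} = - \frac{9070}{3} - \frac{33457}{26086} = - \frac{236700391}{78258}$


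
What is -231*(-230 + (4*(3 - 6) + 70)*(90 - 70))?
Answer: -214830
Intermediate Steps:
-231*(-230 + (4*(3 - 6) + 70)*(90 - 70)) = -231*(-230 + (4*(-3) + 70)*20) = -231*(-230 + (-12 + 70)*20) = -231*(-230 + 58*20) = -231*(-230 + 1160) = -231*930 = -214830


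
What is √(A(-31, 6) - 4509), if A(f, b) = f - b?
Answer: I*√4546 ≈ 67.424*I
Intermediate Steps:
√(A(-31, 6) - 4509) = √((-31 - 1*6) - 4509) = √((-31 - 6) - 4509) = √(-37 - 4509) = √(-4546) = I*√4546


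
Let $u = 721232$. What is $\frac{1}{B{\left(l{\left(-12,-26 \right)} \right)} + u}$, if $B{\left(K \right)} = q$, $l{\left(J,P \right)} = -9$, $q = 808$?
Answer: $\frac{1}{722040} \approx 1.385 \cdot 10^{-6}$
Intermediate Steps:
$B{\left(K \right)} = 808$
$\frac{1}{B{\left(l{\left(-12,-26 \right)} \right)} + u} = \frac{1}{808 + 721232} = \frac{1}{722040}$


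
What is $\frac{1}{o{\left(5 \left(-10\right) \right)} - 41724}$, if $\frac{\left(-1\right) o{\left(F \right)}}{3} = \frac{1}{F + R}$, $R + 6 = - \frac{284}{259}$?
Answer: $- \frac{14788}{617013735} \approx -2.3967 \cdot 10^{-5}$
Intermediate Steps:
$R = - \frac{1838}{259}$ ($R = -6 - \frac{284}{259} = - \frac{1838}{259} \approx -7.0965$)
$o{\left(F \right)} = - \frac{3}{- \frac{1838}{259} + F}$ ($o{\left(F \right)} = - \frac{3}{F - \frac{1838}{259}} = - \frac{3}{- \frac{1838}{259} + F}$)
$\frac{1}{o{\left(5 \left(-10\right) \right)} - 41724} = \frac{1}{- \frac{777}{-1838 + 259 \cdot 5 \left(-10\right)} - 41724} = \frac{1}{- \frac{777}{-1838 + 259 \left(-50\right)} - 41724} = \frac{1}{- \frac{777}{-1838 - 12950} - 41724} = \frac{1}{- \frac{777}{-14788} - 41724} = \frac{1}{\left(-777\right) \left(- \frac{1}{14788}\right) - 41724} = \frac{1}{\frac{777}{14788} - 41724} = \frac{1}{- \frac{617013735}{14788}} = - \frac{14788}{617013735}$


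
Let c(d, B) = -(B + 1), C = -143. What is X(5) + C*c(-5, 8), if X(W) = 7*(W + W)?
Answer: 1357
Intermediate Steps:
c(d, B) = -1 - B (c(d, B) = -(1 + B) = -1 - B)
X(W) = 14*W (X(W) = 7*(2*W) = 14*W)
X(5) + C*c(-5, 8) = 14*5 - 143*(-1 - 1*8) = 70 - 143*(-1 - 8) = 70 - 143*(-9) = 70 + 1287 = 1357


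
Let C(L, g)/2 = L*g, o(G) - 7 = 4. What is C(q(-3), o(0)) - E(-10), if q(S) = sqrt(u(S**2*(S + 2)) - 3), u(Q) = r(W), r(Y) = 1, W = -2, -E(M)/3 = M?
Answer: -30 + 22*I*sqrt(2) ≈ -30.0 + 31.113*I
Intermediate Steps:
E(M) = -3*M
o(G) = 11 (o(G) = 7 + 4 = 11)
u(Q) = 1
q(S) = I*sqrt(2) (q(S) = sqrt(1 - 3) = sqrt(-2) = I*sqrt(2))
C(L, g) = 2*L*g (C(L, g) = 2*(L*g) = 2*L*g)
C(q(-3), o(0)) - E(-10) = 2*(I*sqrt(2))*11 - (-3)*(-10) = 22*I*sqrt(2) - 1*30 = 22*I*sqrt(2) - 30 = -30 + 22*I*sqrt(2)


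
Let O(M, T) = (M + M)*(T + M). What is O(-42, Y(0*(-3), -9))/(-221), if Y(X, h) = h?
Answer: -252/13 ≈ -19.385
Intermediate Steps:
O(M, T) = 2*M*(M + T) (O(M, T) = (2*M)*(M + T) = 2*M*(M + T))
O(-42, Y(0*(-3), -9))/(-221) = (2*(-42)*(-42 - 9))/(-221) = (2*(-42)*(-51))*(-1/221) = 4284*(-1/221) = -252/13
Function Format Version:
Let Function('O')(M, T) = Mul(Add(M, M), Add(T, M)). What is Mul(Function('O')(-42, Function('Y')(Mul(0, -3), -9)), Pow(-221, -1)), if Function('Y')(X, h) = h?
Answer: Rational(-252, 13) ≈ -19.385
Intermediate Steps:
Function('O')(M, T) = Mul(2, M, Add(M, T)) (Function('O')(M, T) = Mul(Mul(2, M), Add(M, T)) = Mul(2, M, Add(M, T)))
Mul(Function('O')(-42, Function('Y')(Mul(0, -3), -9)), Pow(-221, -1)) = Mul(Mul(2, -42, Add(-42, -9)), Pow(-221, -1)) = Mul(Mul(2, -42, -51), Rational(-1, 221)) = Mul(4284, Rational(-1, 221)) = Rational(-252, 13)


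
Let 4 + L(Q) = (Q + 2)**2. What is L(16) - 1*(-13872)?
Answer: 14192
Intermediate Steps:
L(Q) = -4 + (2 + Q)**2 (L(Q) = -4 + (Q + 2)**2 = -4 + (2 + Q)**2)
L(16) - 1*(-13872) = 16*(4 + 16) - 1*(-13872) = 16*20 + 13872 = 320 + 13872 = 14192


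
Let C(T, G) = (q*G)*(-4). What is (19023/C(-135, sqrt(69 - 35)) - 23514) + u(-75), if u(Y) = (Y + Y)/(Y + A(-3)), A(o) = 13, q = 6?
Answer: -728859/31 - 373*sqrt(34)/16 ≈ -23648.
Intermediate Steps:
C(T, G) = -24*G (C(T, G) = (6*G)*(-4) = -24*G)
u(Y) = 2*Y/(13 + Y) (u(Y) = (Y + Y)/(Y + 13) = (2*Y)/(13 + Y) = 2*Y/(13 + Y))
(19023/C(-135, sqrt(69 - 35)) - 23514) + u(-75) = (19023/((-24*sqrt(69 - 35))) - 23514) + 2*(-75)/(13 - 75) = (19023/((-24*sqrt(34))) - 23514) + 2*(-75)/(-62) = (19023*(-sqrt(34)/816) - 23514) + 2*(-75)*(-1/62) = (-373*sqrt(34)/16 - 23514) + 75/31 = (-23514 - 373*sqrt(34)/16) + 75/31 = -728859/31 - 373*sqrt(34)/16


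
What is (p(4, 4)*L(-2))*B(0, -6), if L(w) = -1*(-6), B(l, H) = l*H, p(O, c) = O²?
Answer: 0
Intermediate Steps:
B(l, H) = H*l
L(w) = 6
(p(4, 4)*L(-2))*B(0, -6) = (4²*6)*(-6*0) = (16*6)*0 = 96*0 = 0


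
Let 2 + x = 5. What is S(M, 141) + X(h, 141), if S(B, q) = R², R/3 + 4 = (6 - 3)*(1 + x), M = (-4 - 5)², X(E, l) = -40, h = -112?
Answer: 536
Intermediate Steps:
x = 3 (x = -2 + 5 = 3)
M = 81 (M = (-9)² = 81)
R = 24 (R = -12 + 3*((6 - 3)*(1 + 3)) = -12 + 3*(3*4) = -12 + 3*12 = -12 + 36 = 24)
S(B, q) = 576 (S(B, q) = 24² = 576)
S(M, 141) + X(h, 141) = 576 - 40 = 536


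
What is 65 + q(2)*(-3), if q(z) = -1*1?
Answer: 68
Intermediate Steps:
q(z) = -1
65 + q(2)*(-3) = 65 - 1*(-3) = 65 + 3 = 68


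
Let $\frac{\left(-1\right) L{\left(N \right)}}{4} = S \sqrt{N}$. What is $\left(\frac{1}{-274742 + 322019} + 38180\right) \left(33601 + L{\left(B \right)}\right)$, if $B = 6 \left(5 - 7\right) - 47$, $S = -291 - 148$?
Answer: $\frac{60651009965461}{47277} + \frac{3169642971916 i \sqrt{59}}{47277} \approx 1.2829 \cdot 10^{9} + 5.1498 \cdot 10^{8} i$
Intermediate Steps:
$S = -439$
$B = -59$ ($B = 6 \left(-2\right) - 47 = -12 - 47 = -59$)
$L{\left(N \right)} = 1756 \sqrt{N}$ ($L{\left(N \right)} = - 4 \left(- 439 \sqrt{N}\right) = 1756 \sqrt{N}$)
$\left(\frac{1}{-274742 + 322019} + 38180\right) \left(33601 + L{\left(B \right)}\right) = \left(\frac{1}{-274742 + 322019} + 38180\right) \left(33601 + 1756 \sqrt{-59}\right) = \left(\frac{1}{47277} + 38180\right) \left(33601 + 1756 i \sqrt{59}\right) = \frac{1805035861 \left(33601 + 1756 i \sqrt{59}\right)}{47277} = \frac{60651009965461}{47277} + \frac{3169642971916 i \sqrt{59}}{47277}$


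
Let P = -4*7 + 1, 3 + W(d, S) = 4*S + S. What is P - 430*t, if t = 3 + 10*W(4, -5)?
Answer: 119083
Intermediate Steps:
W(d, S) = -3 + 5*S (W(d, S) = -3 + (4*S + S) = -3 + 5*S)
P = -27 (P = -28 + 1 = -27)
t = -277 (t = 3 + 10*(-3 + 5*(-5)) = 3 + 10*(-3 - 25) = 3 + 10*(-28) = 3 - 280 = -277)
P - 430*t = -27 - 430*(-277) = -27 + 119110 = 119083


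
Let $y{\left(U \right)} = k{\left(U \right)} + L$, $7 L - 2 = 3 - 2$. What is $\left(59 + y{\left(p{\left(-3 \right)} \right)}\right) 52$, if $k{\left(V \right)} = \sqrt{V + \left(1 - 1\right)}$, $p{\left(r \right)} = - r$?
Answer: $\frac{21632}{7} + 52 \sqrt{3} \approx 3180.4$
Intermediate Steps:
$L = \frac{3}{7}$ ($L = \frac{2}{7} + \frac{3 - 2}{7} = \frac{2}{7} + \frac{1}{7} \cdot 1 = \frac{2}{7} + \frac{1}{7} = \frac{3}{7} \approx 0.42857$)
$k{\left(V \right)} = \sqrt{V}$ ($k{\left(V \right)} = \sqrt{V + \left(1 - 1\right)} = \sqrt{V + 0} = \sqrt{V}$)
$y{\left(U \right)} = \frac{3}{7} + \sqrt{U}$ ($y{\left(U \right)} = \sqrt{U} + \frac{3}{7} = \frac{3}{7} + \sqrt{U}$)
$\left(59 + y{\left(p{\left(-3 \right)} \right)}\right) 52 = \left(59 + \left(\frac{3}{7} + \sqrt{\left(-1\right) \left(-3\right)}\right)\right) 52 = \left(59 + \left(\frac{3}{7} + \sqrt{3}\right)\right) 52 = \left(\frac{416}{7} + \sqrt{3}\right) 52 = \frac{21632}{7} + 52 \sqrt{3}$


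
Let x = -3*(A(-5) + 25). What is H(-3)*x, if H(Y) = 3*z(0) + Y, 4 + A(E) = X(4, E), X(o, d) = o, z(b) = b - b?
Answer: 225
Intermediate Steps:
z(b) = 0
A(E) = 0 (A(E) = -4 + 4 = 0)
H(Y) = Y (H(Y) = 3*0 + Y = 0 + Y = Y)
x = -75 (x = -3*(0 + 25) = -3*25 = -75)
H(-3)*x = -3*(-75) = 225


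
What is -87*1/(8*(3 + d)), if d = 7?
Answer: -87/80 ≈ -1.0875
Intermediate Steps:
-87*1/(8*(3 + d)) = -87*1/(8*(3 + 7)) = -87/(8*10) = -87/80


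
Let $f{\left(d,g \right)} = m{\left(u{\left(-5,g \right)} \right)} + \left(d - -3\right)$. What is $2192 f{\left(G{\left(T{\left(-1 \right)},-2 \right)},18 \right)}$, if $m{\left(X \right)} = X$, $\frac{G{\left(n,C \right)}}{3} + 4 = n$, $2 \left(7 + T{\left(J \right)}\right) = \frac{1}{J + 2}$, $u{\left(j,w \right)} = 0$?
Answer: $-62472$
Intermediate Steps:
$T{\left(J \right)} = -7 + \frac{1}{2 \left(2 + J\right)}$ ($T{\left(J \right)} = -7 + \frac{1}{2 \left(J + 2\right)} = -7 + \frac{1}{2 \left(2 + J\right)}$)
$G{\left(n,C \right)} = -12 + 3 n$
$f{\left(d,g \right)} = 3 + d$ ($f{\left(d,g \right)} = 0 + \left(d - -3\right) = 0 + \left(d + 3\right) = 0 + \left(3 + d\right) = 3 + d$)
$2192 f{\left(G{\left(T{\left(-1 \right)},-2 \right)},18 \right)} = 2192 \left(3 + \left(-12 + 3 \frac{-27 - -14}{2 \left(2 - 1\right)}\right)\right) = 2192 \left(3 + \left(-12 + 3 \frac{-27 + 14}{2 \cdot 1}\right)\right) = 2192 \left(3 + \left(-12 + 3 \cdot \frac{1}{2} \cdot 1 \left(-13\right)\right)\right) = 2192 \left(3 + \left(-12 + 3 \left(- \frac{13}{2}\right)\right)\right) = 2192 \left(3 - \frac{63}{2}\right) = 2192 \left(- \frac{57}{2}\right) = -62472$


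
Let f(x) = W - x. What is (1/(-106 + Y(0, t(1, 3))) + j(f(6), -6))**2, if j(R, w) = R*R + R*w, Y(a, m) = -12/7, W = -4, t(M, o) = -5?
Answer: 14552320689/568516 ≈ 25597.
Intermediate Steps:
Y(a, m) = -12/7 (Y(a, m) = -12*1/7 = -12/7)
f(x) = -4 - x
j(R, w) = R**2 + R*w
(1/(-106 + Y(0, t(1, 3))) + j(f(6), -6))**2 = (1/(-106 - 12/7) + (-4 - 1*6)*((-4 - 1*6) - 6))**2 = (1/(-754/7) + (-4 - 6)*((-4 - 6) - 6))**2 = (-7/754 - 10*(-10 - 6))**2 = (-7/754 - 10*(-16))**2 = (-7/754 + 160)**2 = (120633/754)**2 = 14552320689/568516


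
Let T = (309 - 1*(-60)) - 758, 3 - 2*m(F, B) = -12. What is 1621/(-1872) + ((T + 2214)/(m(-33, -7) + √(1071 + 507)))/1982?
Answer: -3276489919/3764103408 + 3650*√1578/6032217 ≈ -0.84642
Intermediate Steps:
m(F, B) = 15/2 (m(F, B) = 3/2 - ½*(-12) = 3/2 + 6 = 15/2)
T = -389 (T = (309 + 60) - 758 = 369 - 758 = -389)
1621/(-1872) + ((T + 2214)/(m(-33, -7) + √(1071 + 507)))/1982 = 1621/(-1872) + ((-389 + 2214)/(15/2 + √(1071 + 507)))/1982 = 1621*(-1/1872) + (1825/(15/2 + √1578))*(1/1982) = -1621/1872 + 1825/(1982*(15/2 + √1578))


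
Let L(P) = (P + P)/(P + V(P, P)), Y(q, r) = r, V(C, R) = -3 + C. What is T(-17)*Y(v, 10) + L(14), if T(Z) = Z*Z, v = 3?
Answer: 72278/25 ≈ 2891.1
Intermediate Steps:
L(P) = 2*P/(-3 + 2*P) (L(P) = (P + P)/(P + (-3 + P)) = (2*P)/(-3 + 2*P) = 2*P/(-3 + 2*P))
T(Z) = Z²
T(-17)*Y(v, 10) + L(14) = (-17)²*10 + 2*14/(-3 + 2*14) = 289*10 + 2*14/(-3 + 28) = 2890 + 2*14/25 = 2890 + 2*14*(1/25) = 2890 + 28/25 = 72278/25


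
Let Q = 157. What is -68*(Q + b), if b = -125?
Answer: -2176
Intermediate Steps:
-68*(Q + b) = -68*(157 - 125) = -68*32 = -2176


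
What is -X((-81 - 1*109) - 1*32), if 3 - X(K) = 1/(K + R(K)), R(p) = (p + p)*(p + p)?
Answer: -590741/196914 ≈ -3.0000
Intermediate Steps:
R(p) = 4*p² (R(p) = (2*p)*(2*p) = 4*p²)
X(K) = 3 - 1/(K + 4*K²)
-X((-81 - 1*109) - 1*32) = -(-1 + 3*((-81 - 1*109) - 1*32) + 12*((-81 - 1*109) - 1*32)²)/(((-81 - 1*109) - 1*32)*(1 + 4*((-81 - 1*109) - 1*32))) = -(-1 + 3*((-81 - 109) - 32) + 12*((-81 - 109) - 32)²)/(((-81 - 109) - 32)*(1 + 4*((-81 - 109) - 32))) = -(-1 + 3*(-190 - 32) + 12*(-190 - 32)²)/((-190 - 32)*(1 + 4*(-190 - 32))) = -(-1 + 3*(-222) + 12*(-222)²)/((-222)*(1 + 4*(-222))) = -(-1)*(-1 - 666 + 12*49284)/(222*(1 - 888)) = -(-1)*(-1 - 666 + 591408)/(222*(-887)) = -(-1)*(-1)*590741/(222*887) = -1*590741/196914 = -590741/196914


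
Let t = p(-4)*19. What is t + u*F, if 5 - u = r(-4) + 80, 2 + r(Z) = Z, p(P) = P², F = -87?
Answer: 6307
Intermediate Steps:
r(Z) = -2 + Z
t = 304 (t = (-4)²*19 = 16*19 = 304)
u = -69 (u = 5 - ((-2 - 4) + 80) = 5 - (-6 + 80) = 5 - 1*74 = 5 - 74 = -69)
t + u*F = 304 - 69*(-87) = 304 + 6003 = 6307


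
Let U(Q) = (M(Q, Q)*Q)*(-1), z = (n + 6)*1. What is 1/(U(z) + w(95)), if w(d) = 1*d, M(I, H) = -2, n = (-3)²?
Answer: 1/125 ≈ 0.0080000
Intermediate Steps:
n = 9
z = 15 (z = (9 + 6)*1 = 15*1 = 15)
U(Q) = 2*Q (U(Q) = -2*Q*(-1) = 2*Q)
w(d) = d
1/(U(z) + w(95)) = 1/(2*15 + 95) = 1/(30 + 95) = 1/125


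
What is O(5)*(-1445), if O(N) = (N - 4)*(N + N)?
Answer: -14450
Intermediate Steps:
O(N) = 2*N*(-4 + N) (O(N) = (-4 + N)*(2*N) = 2*N*(-4 + N))
O(5)*(-1445) = (2*5*(-4 + 5))*(-1445) = (2*5*1)*(-1445) = 10*(-1445) = -14450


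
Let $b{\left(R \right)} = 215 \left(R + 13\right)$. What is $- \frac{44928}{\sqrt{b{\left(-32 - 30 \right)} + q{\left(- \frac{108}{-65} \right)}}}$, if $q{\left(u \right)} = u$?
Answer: $\frac{44928 i \sqrt{44503355}}{684667} \approx 437.76 i$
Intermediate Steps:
$b{\left(R \right)} = 2795 + 215 R$ ($b{\left(R \right)} = 215 \left(13 + R\right) = 2795 + 215 R$)
$- \frac{44928}{\sqrt{b{\left(-32 - 30 \right)} + q{\left(- \frac{108}{-65} \right)}}} = - \frac{44928}{\sqrt{\left(2795 + 215 \left(-32 - 30\right)\right) - \frac{108}{-65}}} = - \frac{44928}{\sqrt{\left(2795 + 215 \left(-62\right)\right) - - \frac{108}{65}}} = - \frac{44928}{\sqrt{\left(2795 - 13330\right) + \frac{108}{65}}} = - \frac{44928}{\sqrt{-10535 + \frac{108}{65}}} = - \frac{44928}{\sqrt{- \frac{684667}{65}}} = - \frac{44928}{\frac{1}{65} i \sqrt{44503355}} = - 44928 \left(- \frac{i \sqrt{44503355}}{684667}\right) = \frac{44928 i \sqrt{44503355}}{684667}$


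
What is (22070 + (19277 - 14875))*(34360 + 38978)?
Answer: 1941403536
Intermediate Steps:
(22070 + (19277 - 14875))*(34360 + 38978) = (22070 + 4402)*73338 = 26472*73338 = 1941403536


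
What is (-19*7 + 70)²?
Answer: 3969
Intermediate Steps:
(-19*7 + 70)² = (-133 + 70)² = (-63)² = 3969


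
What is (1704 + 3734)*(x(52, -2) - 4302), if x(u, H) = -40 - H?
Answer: -23600920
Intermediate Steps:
(1704 + 3734)*(x(52, -2) - 4302) = (1704 + 3734)*((-40 - 1*(-2)) - 4302) = 5438*((-40 + 2) - 4302) = 5438*(-38 - 4302) = 5438*(-4340) = -23600920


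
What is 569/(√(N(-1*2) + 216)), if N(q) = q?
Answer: 569*√214/214 ≈ 38.896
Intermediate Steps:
569/(√(N(-1*2) + 216)) = 569/(√(-1*2 + 216)) = 569/(√(-2 + 216)) = 569/(√214) = 569*(√214/214) = 569*√214/214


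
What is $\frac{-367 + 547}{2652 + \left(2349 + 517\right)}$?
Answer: $\frac{90}{2759} \approx 0.03262$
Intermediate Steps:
$\frac{-367 + 547}{2652 + \left(2349 + 517\right)} = \frac{180}{2652 + 2866} = \frac{180}{5518} = 180 \cdot \frac{1}{5518} = \frac{90}{2759}$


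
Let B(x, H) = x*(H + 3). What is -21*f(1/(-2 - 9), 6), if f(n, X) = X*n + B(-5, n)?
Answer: 3486/11 ≈ 316.91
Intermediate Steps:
B(x, H) = x*(3 + H)
f(n, X) = -15 - 5*n + X*n (f(n, X) = X*n - 5*(3 + n) = X*n + (-15 - 5*n) = -15 - 5*n + X*n)
-21*f(1/(-2 - 9), 6) = -21*(-15 - 5/(-2 - 9) + 6/(-2 - 9)) = -21*(-15 - 5/(-11) + 6/(-11)) = -21*(-15 - 5*(-1/11) + 6*(-1/11)) = -21*(-15 + 5/11 - 6/11) = -21*(-166/11) = 3486/11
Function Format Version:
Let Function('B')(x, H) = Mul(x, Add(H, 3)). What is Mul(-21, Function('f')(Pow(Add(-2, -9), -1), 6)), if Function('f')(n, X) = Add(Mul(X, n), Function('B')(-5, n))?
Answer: Rational(3486, 11) ≈ 316.91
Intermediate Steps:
Function('B')(x, H) = Mul(x, Add(3, H))
Function('f')(n, X) = Add(-15, Mul(-5, n), Mul(X, n)) (Function('f')(n, X) = Add(Mul(X, n), Mul(-5, Add(3, n))) = Add(Mul(X, n), Add(-15, Mul(-5, n))) = Add(-15, Mul(-5, n), Mul(X, n)))
Mul(-21, Function('f')(Pow(Add(-2, -9), -1), 6)) = Mul(-21, Add(-15, Mul(-5, Pow(Add(-2, -9), -1)), Mul(6, Pow(Add(-2, -9), -1)))) = Mul(-21, Add(-15, Mul(-5, Pow(-11, -1)), Mul(6, Pow(-11, -1)))) = Mul(-21, Add(-15, Mul(-5, Rational(-1, 11)), Mul(6, Rational(-1, 11)))) = Mul(-21, Add(-15, Rational(5, 11), Rational(-6, 11))) = Mul(-21, Rational(-166, 11)) = Rational(3486, 11)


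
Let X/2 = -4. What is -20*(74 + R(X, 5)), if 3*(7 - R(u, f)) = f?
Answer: -4760/3 ≈ -1586.7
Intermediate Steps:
X = -8 (X = 2*(-4) = -8)
R(u, f) = 7 - f/3
-20*(74 + R(X, 5)) = -20*(74 + (7 - ⅓*5)) = -20*(74 + (7 - 5/3)) = -20*(74 + 16/3) = -20*238/3 = -4760/3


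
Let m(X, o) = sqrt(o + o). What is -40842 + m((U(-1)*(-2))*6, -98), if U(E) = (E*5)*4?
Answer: -40842 + 14*I ≈ -40842.0 + 14.0*I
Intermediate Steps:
U(E) = 20*E (U(E) = (5*E)*4 = 20*E)
m(X, o) = sqrt(2)*sqrt(o) (m(X, o) = sqrt(2*o) = sqrt(2)*sqrt(o))
-40842 + m((U(-1)*(-2))*6, -98) = -40842 + sqrt(2)*sqrt(-98) = -40842 + sqrt(2)*(7*I*sqrt(2)) = -40842 + 14*I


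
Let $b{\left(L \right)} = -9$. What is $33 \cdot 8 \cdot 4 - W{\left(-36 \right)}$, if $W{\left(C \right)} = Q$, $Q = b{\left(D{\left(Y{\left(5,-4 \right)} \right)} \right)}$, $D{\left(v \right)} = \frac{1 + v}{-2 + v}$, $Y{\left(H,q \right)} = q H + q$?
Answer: $1065$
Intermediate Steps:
$Y{\left(H,q \right)} = q + H q$ ($Y{\left(H,q \right)} = H q + q = q + H q$)
$D{\left(v \right)} = \frac{1 + v}{-2 + v}$
$Q = -9$
$W{\left(C \right)} = -9$
$33 \cdot 8 \cdot 4 - W{\left(-36 \right)} = 33 \cdot 8 \cdot 4 - -9 = 33 \cdot 32 + 9 = 1056 + 9 = 1065$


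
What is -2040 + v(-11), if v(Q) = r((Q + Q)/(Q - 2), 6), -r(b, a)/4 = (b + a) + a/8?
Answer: -26959/13 ≈ -2073.8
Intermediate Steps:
r(b, a) = -4*b - 9*a/2 (r(b, a) = -4*((b + a) + a/8) = -4*((a + b) + a*(⅛)) = -4*((a + b) + a/8) = -4*(b + 9*a/8) = -4*b - 9*a/2)
v(Q) = -27 - 8*Q/(-2 + Q) (v(Q) = -4*(Q + Q)/(Q - 2) - 9/2*6 = -4*2*Q/(-2 + Q) - 27 = -8*Q/(-2 + Q) - 27 = -27 - 8*Q/(-2 + Q))
-2040 + v(-11) = -2040 + (54 - 35*(-11))/(-2 - 11) = -2040 + (54 + 385)/(-13) = -2040 - 1/13*439 = -2040 - 439/13 = -26959/13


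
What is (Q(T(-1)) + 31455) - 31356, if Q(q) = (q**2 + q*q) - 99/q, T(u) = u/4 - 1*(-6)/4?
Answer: 917/40 ≈ 22.925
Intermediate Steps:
T(u) = 3/2 + u/4 (T(u) = u*(1/4) + 6*(1/4) = u/4 + 3/2 = 3/2 + u/4)
Q(q) = -99/q + 2*q**2 (Q(q) = (q**2 + q**2) - 99/q = 2*q**2 - 99/q = -99/q + 2*q**2)
(Q(T(-1)) + 31455) - 31356 = ((-99 + 2*(3/2 + (1/4)*(-1))**3)/(3/2 + (1/4)*(-1)) + 31455) - 31356 = ((-99 + 2*(3/2 - 1/4)**3)/(3/2 - 1/4) + 31455) - 31356 = ((-99 + 2*(5/4)**3)/(5/4) + 31455) - 31356 = (4*(-99 + 2*(125/64))/5 + 31455) - 31356 = (4*(-99 + 125/32)/5 + 31455) - 31356 = ((4/5)*(-3043/32) + 31455) - 31356 = (-3043/40 + 31455) - 31356 = 1255157/40 - 31356 = 917/40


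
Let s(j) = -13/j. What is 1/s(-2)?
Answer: 2/13 ≈ 0.15385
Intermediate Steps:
1/s(-2) = 1/(-13/(-2)) = 1/(-13*(-½)) = 1/(13/2) = 2/13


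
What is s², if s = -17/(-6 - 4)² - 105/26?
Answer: 29931841/1690000 ≈ 17.711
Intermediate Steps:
s = -5471/1300 (s = -17/((-10)²) - 105*1/26 = -17/100 - 105/26 = -5471/1300 ≈ -4.2085)
s² = (-5471/1300)² = 29931841/1690000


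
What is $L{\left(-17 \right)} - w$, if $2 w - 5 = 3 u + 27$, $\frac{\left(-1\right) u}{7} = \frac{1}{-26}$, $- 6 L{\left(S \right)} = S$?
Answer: $- \frac{2117}{156} \approx -13.571$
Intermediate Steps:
$L{\left(S \right)} = - \frac{S}{6}$
$u = \frac{7}{26}$ ($u = - \frac{7}{-26} = \left(-7\right) \left(- \frac{1}{26}\right) = \frac{7}{26} \approx 0.26923$)
$w = \frac{853}{52}$ ($w = \frac{5}{2} + \frac{3 \cdot \frac{7}{26} + 27}{2} = \frac{5}{2} + \frac{\frac{21}{26} + 27}{2} = \frac{5}{2} + \frac{1}{2} \cdot \frac{723}{26} = \frac{5}{2} + \frac{723}{52} = \frac{853}{52} \approx 16.404$)
$L{\left(-17 \right)} - w = \left(- \frac{1}{6}\right) \left(-17\right) - \frac{853}{52} = \frac{17}{6} - \frac{853}{52} = - \frac{2117}{156}$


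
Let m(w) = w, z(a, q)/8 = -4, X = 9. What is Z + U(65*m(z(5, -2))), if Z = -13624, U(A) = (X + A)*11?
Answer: -36405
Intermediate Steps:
z(a, q) = -32 (z(a, q) = 8*(-4) = -32)
U(A) = 99 + 11*A (U(A) = (9 + A)*11 = 99 + 11*A)
Z + U(65*m(z(5, -2))) = -13624 + (99 + 11*(65*(-32))) = -13624 + (99 + 11*(-2080)) = -13624 + (99 - 22880) = -13624 - 22781 = -36405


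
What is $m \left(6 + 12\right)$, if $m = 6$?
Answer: $108$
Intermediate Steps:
$m \left(6 + 12\right) = 6 \left(6 + 12\right) = 6 \cdot 18 = 108$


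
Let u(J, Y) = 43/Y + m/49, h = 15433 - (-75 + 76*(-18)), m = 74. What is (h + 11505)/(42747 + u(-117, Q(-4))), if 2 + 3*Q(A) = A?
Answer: 2781338/4187247 ≈ 0.66424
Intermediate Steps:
Q(A) = -⅔ + A/3
h = 16876 (h = 15433 - (-75 - 1368) = 15433 - 1*(-1443) = 15433 + 1443 = 16876)
u(J, Y) = 74/49 + 43/Y (u(J, Y) = 43/Y + 74/49 = 74/49 + 43/Y)
(h + 11505)/(42747 + u(-117, Q(-4))) = (16876 + 11505)/(42747 + (74/49 + 43/(-⅔ + (⅓)*(-4)))) = 28381/(42747 + (74/49 + 43/(-⅔ - 4/3))) = 28381/(42747 + (74/49 + 43/(-2))) = 28381/(42747 + (74/49 + 43*(-½))) = 28381/(42747 + (74/49 - 43/2)) = 28381/(42747 - 1959/98) = 28381/(4187247/98) = 28381*(98/4187247) = 2781338/4187247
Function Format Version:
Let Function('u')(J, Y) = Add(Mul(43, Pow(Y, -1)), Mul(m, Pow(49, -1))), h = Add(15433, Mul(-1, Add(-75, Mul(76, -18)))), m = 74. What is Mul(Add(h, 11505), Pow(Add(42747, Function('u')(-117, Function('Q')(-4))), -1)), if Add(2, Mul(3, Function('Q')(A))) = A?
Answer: Rational(2781338, 4187247) ≈ 0.66424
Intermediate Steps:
Function('Q')(A) = Add(Rational(-2, 3), Mul(Rational(1, 3), A))
h = 16876 (h = Add(15433, Mul(-1, Add(-75, -1368))) = Add(15433, Mul(-1, -1443)) = Add(15433, 1443) = 16876)
Function('u')(J, Y) = Add(Rational(74, 49), Mul(43, Pow(Y, -1))) (Function('u')(J, Y) = Add(Mul(43, Pow(Y, -1)), Mul(74, Pow(49, -1))) = Add(Mul(43, Pow(Y, -1)), Mul(74, Rational(1, 49))) = Add(Mul(43, Pow(Y, -1)), Rational(74, 49)) = Add(Rational(74, 49), Mul(43, Pow(Y, -1))))
Mul(Add(h, 11505), Pow(Add(42747, Function('u')(-117, Function('Q')(-4))), -1)) = Mul(Add(16876, 11505), Pow(Add(42747, Add(Rational(74, 49), Mul(43, Pow(Add(Rational(-2, 3), Mul(Rational(1, 3), -4)), -1)))), -1)) = Mul(28381, Pow(Add(42747, Add(Rational(74, 49), Mul(43, Pow(Add(Rational(-2, 3), Rational(-4, 3)), -1)))), -1)) = Mul(28381, Pow(Add(42747, Add(Rational(74, 49), Mul(43, Pow(-2, -1)))), -1)) = Mul(28381, Pow(Add(42747, Add(Rational(74, 49), Mul(43, Rational(-1, 2)))), -1)) = Mul(28381, Pow(Add(42747, Add(Rational(74, 49), Rational(-43, 2))), -1)) = Mul(28381, Pow(Add(42747, Rational(-1959, 98)), -1)) = Mul(28381, Pow(Rational(4187247, 98), -1)) = Mul(28381, Rational(98, 4187247)) = Rational(2781338, 4187247)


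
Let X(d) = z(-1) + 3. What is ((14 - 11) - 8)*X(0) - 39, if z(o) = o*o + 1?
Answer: -64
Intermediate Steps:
z(o) = 1 + o² (z(o) = o² + 1 = 1 + o²)
X(d) = 5 (X(d) = (1 + (-1)²) + 3 = (1 + 1) + 3 = 2 + 3 = 5)
((14 - 11) - 8)*X(0) - 39 = ((14 - 11) - 8)*5 - 39 = (3 - 8)*5 - 39 = -5*5 - 39 = -25 - 39 = -64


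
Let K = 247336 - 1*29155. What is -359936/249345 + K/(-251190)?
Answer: -3218103673/1391843790 ≈ -2.3121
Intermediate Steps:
K = 218181 (K = 247336 - 29155 = 218181)
-359936/249345 + K/(-251190) = -359936/249345 + 218181/(-251190) = -359936*1/249345 + 218181*(-1/251190) = -359936/249345 - 72727/83730 = -3218103673/1391843790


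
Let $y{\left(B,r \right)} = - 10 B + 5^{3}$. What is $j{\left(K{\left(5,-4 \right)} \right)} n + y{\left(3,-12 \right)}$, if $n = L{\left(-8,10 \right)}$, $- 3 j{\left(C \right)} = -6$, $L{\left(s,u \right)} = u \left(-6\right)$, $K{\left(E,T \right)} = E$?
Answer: $-25$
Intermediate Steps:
$L{\left(s,u \right)} = - 6 u$
$y{\left(B,r \right)} = 125 - 10 B$ ($y{\left(B,r \right)} = - 10 B + 125 = 125 - 10 B$)
$j{\left(C \right)} = 2$ ($j{\left(C \right)} = \left(- \frac{1}{3}\right) \left(-6\right) = 2$)
$n = -60$ ($n = \left(-6\right) 10 = -60$)
$j{\left(K{\left(5,-4 \right)} \right)} n + y{\left(3,-12 \right)} = 2 \left(-60\right) + \left(125 - 30\right) = -120 + \left(125 - 30\right) = -120 + 95 = -25$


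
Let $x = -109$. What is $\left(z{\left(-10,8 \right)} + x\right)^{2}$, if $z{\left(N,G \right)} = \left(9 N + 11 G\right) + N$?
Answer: $14641$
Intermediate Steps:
$z{\left(N,G \right)} = 10 N + 11 G$
$\left(z{\left(-10,8 \right)} + x\right)^{2} = \left(\left(10 \left(-10\right) + 11 \cdot 8\right) - 109\right)^{2} = \left(\left(-100 + 88\right) - 109\right)^{2} = \left(-12 - 109\right)^{2} = \left(-121\right)^{2} = 14641$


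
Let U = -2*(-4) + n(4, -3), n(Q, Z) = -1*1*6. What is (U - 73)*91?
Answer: -6461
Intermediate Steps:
n(Q, Z) = -6 (n(Q, Z) = -1*6 = -6)
U = 2 (U = -2*(-4) - 6 = 8 - 6 = 2)
(U - 73)*91 = (2 - 73)*91 = -71*91 = -6461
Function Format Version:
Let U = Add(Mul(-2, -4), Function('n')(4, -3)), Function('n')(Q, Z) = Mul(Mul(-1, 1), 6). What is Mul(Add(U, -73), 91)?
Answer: -6461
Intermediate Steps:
Function('n')(Q, Z) = -6 (Function('n')(Q, Z) = Mul(-1, 6) = -6)
U = 2 (U = Add(Mul(-2, -4), -6) = Add(8, -6) = 2)
Mul(Add(U, -73), 91) = Mul(Add(2, -73), 91) = Mul(-71, 91) = -6461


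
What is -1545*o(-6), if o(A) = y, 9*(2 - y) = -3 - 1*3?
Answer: -4120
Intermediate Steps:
y = 8/3 (y = 2 - (-3 - 1*3)/9 = 2 - (-3 - 3)/9 = 2 - 1/9*(-6) = 2 + 2/3 = 8/3 ≈ 2.6667)
o(A) = 8/3
-1545*o(-6) = -1545*8/3 = -4120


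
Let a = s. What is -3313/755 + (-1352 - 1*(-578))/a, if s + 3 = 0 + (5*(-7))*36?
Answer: -1199983/317855 ≈ -3.7753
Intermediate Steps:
s = -1263 (s = -3 + (0 + (5*(-7))*36) = -3 + (0 - 35*36) = -3 + (0 - 1260) = -3 - 1260 = -1263)
a = -1263
-3313/755 + (-1352 - 1*(-578))/a = -3313/755 + (-1352 - 1*(-578))/(-1263) = -3313*1/755 + (-1352 + 578)*(-1/1263) = -3313/755 - 774*(-1/1263) = -3313/755 + 258/421 = -1199983/317855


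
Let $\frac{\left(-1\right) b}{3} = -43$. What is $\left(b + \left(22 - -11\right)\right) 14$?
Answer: $2268$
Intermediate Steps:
$b = 129$ ($b = \left(-3\right) \left(-43\right) = 129$)
$\left(b + \left(22 - -11\right)\right) 14 = \left(129 + \left(22 - -11\right)\right) 14 = \left(129 + \left(22 + 11\right)\right) 14 = \left(129 + 33\right) 14 = 162 \cdot 14 = 2268$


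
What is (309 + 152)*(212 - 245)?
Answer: -15213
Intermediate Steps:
(309 + 152)*(212 - 245) = 461*(-33) = -15213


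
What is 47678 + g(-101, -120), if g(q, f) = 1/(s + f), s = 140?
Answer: 953561/20 ≈ 47678.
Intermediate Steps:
g(q, f) = 1/(140 + f)
47678 + g(-101, -120) = 47678 + 1/(140 - 120) = 47678 + 1/20 = 953561/20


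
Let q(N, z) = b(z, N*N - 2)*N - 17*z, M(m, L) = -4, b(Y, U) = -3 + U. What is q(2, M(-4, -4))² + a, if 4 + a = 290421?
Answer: 294773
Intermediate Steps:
a = 290417 (a = -4 + 290421 = 290417)
q(N, z) = -17*z + N*(-5 + N²) (q(N, z) = (-3 + (N*N - 2))*N - 17*z = (-3 + (N² - 2))*N - 17*z = (-3 + (-2 + N²))*N - 17*z = (-5 + N²)*N - 17*z = N*(-5 + N²) - 17*z = -17*z + N*(-5 + N²))
q(2, M(-4, -4))² + a = (-17*(-4) + 2*(-5 + 2²))² + 290417 = (68 + 2*(-5 + 4))² + 290417 = (68 + 2*(-1))² + 290417 = (68 - 2)² + 290417 = 66² + 290417 = 4356 + 290417 = 294773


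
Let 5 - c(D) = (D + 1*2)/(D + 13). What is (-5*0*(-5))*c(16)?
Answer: 0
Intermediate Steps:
c(D) = 5 - (2 + D)/(13 + D) (c(D) = 5 - (D + 1*2)/(D + 13) = 5 - (D + 2)/(13 + D) = 5 - (2 + D)/(13 + D))
(-5*0*(-5))*c(16) = (-5*0*(-5))*((63 + 4*16)/(13 + 16)) = (0*(-5))*((63 + 64)/29) = 0*((1/29)*127) = 0*(127/29) = 0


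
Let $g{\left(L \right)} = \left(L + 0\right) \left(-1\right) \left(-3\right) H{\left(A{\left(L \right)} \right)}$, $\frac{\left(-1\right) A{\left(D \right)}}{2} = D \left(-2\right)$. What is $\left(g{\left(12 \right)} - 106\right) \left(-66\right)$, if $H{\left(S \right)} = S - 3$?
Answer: $-99924$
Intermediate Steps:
$A{\left(D \right)} = 4 D$ ($A{\left(D \right)} = - 2 D \left(-2\right) = - 2 \left(- 2 D\right) = 4 D$)
$H{\left(S \right)} = -3 + S$ ($H{\left(S \right)} = S - 3 = -3 + S$)
$g{\left(L \right)} = L \left(-9 + 12 L\right)$ ($g{\left(L \right)} = \left(L + 0\right) \left(-1\right) \left(-3\right) \left(-3 + 4 L\right) = L 3 \left(-3 + 4 L\right) = L \left(-9 + 12 L\right)$)
$\left(g{\left(12 \right)} - 106\right) \left(-66\right) = \left(3 \cdot 12 \left(-3 + 4 \cdot 12\right) - 106\right) \left(-66\right) = \left(3 \cdot 12 \left(-3 + 48\right) - 106\right) \left(-66\right) = \left(3 \cdot 12 \cdot 45 - 106\right) \left(-66\right) = \left(1620 - 106\right) \left(-66\right) = 1514 \left(-66\right) = -99924$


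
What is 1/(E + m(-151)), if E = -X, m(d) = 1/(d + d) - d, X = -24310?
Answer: 302/7387221 ≈ 4.0881e-5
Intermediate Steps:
m(d) = 1/(2*d) - d
E = 24310 (E = -1*(-24310) = 24310)
1/(E + m(-151)) = 1/(24310 + ((1/2)/(-151) - 1*(-151))) = 1/(24310 + ((1/2)*(-1/151) + 151)) = 1/(24310 + (-1/302 + 151)) = 1/(24310 + 45601/302) = 1/(7387221/302) = 302/7387221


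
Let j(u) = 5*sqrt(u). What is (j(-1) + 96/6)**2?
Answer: 231 + 160*I ≈ 231.0 + 160.0*I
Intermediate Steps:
(j(-1) + 96/6)**2 = (5*sqrt(-1) + 96/6)**2 = (5*I + 96*(1/6))**2 = (5*I + 16)**2 = (16 + 5*I)**2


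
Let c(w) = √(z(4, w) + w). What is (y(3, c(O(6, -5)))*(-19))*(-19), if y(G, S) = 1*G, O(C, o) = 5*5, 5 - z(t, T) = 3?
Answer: 1083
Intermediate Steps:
z(t, T) = 2 (z(t, T) = 5 - 1*3 = 5 - 3 = 2)
O(C, o) = 25
c(w) = √(2 + w)
y(G, S) = G
(y(3, c(O(6, -5)))*(-19))*(-19) = (3*(-19))*(-19) = -57*(-19) = 1083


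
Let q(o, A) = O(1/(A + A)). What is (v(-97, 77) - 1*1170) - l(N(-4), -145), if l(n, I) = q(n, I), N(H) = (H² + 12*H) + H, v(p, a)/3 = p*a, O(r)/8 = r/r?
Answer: -23585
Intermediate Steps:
O(r) = 8 (O(r) = 8*(r/r) = 8*1 = 8)
v(p, a) = 3*a*p (v(p, a) = 3*(p*a) = 3*(a*p) = 3*a*p)
N(H) = H² + 13*H
q(o, A) = 8
l(n, I) = 8
(v(-97, 77) - 1*1170) - l(N(-4), -145) = (3*77*(-97) - 1*1170) - 1*8 = (-22407 - 1170) - 8 = -23577 - 8 = -23585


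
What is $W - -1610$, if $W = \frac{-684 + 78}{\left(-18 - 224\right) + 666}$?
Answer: $\frac{341017}{212} \approx 1608.6$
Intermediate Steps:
$W = - \frac{303}{212}$ ($W = - \frac{606}{\left(-18 - 224\right) + 666} = - \frac{606}{-242 + 666} = - \frac{606}{424} = \left(-606\right) \frac{1}{424} = - \frac{303}{212} \approx -1.4292$)
$W - -1610 = - \frac{303}{212} - -1610 = - \frac{303}{212} + 1610 = \frac{341017}{212}$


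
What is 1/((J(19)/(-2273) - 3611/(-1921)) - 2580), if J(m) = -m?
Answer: -4366433/11257152838 ≈ -0.00038788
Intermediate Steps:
1/((J(19)/(-2273) - 3611/(-1921)) - 2580) = 1/((-1*19/(-2273) - 3611/(-1921)) - 2580) = 1/((-19*(-1/2273) - 3611*(-1/1921)) - 2580) = 1/((19/2273 + 3611/1921) - 2580) = 1/(8244302/4366433 - 2580) = 1/(-11257152838/4366433) = -4366433/11257152838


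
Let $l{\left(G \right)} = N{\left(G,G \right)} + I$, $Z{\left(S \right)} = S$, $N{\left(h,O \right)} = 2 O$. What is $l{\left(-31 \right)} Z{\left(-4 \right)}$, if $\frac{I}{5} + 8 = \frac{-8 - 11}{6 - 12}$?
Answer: $\frac{1034}{3} \approx 344.67$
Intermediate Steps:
$I = - \frac{145}{6}$ ($I = -40 + 5 \frac{-8 - 11}{6 - 12} = -40 + 5 \left(- \frac{19}{-6}\right) = -40 + 5 \left(\left(-19\right) \left(- \frac{1}{6}\right)\right) = -40 + 5 \cdot \frac{19}{6} = -40 + \frac{95}{6} = - \frac{145}{6} \approx -24.167$)
$l{\left(G \right)} = - \frac{145}{6} + 2 G$ ($l{\left(G \right)} = 2 G - \frac{145}{6} = - \frac{145}{6} + 2 G$)
$l{\left(-31 \right)} Z{\left(-4 \right)} = \left(- \frac{145}{6} + 2 \left(-31\right)\right) \left(-4\right) = \left(- \frac{145}{6} - 62\right) \left(-4\right) = \left(- \frac{517}{6}\right) \left(-4\right) = \frac{1034}{3}$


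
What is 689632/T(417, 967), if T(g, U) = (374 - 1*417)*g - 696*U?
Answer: -689632/690963 ≈ -0.99807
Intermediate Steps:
T(g, U) = -696*U - 43*g (T(g, U) = (374 - 417)*g - 696*U = -43*g - 696*U = -696*U - 43*g)
689632/T(417, 967) = 689632/(-696*967 - 43*417) = 689632/(-673032 - 17931) = 689632/(-690963) = 689632*(-1/690963) = -689632/690963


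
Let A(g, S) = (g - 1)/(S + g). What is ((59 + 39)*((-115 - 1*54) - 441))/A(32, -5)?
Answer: -1614060/31 ≈ -52066.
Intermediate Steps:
A(g, S) = (-1 + g)/(S + g)
((59 + 39)*((-115 - 1*54) - 441))/A(32, -5) = ((59 + 39)*((-115 - 1*54) - 441))/(((-1 + 32)/(-5 + 32))) = (98*((-115 - 54) - 441))/((31/27)) = (98*(-169 - 441))/(((1/27)*31)) = (98*(-610))/(31/27) = -59780*27/31 = -1614060/31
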